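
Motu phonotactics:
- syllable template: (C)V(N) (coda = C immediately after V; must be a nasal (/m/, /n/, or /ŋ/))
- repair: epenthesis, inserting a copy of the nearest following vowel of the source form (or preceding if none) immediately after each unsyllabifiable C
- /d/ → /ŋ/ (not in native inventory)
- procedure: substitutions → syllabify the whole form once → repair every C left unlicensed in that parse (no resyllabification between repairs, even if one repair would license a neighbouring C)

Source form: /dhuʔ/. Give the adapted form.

ŋuhuʔu

Substitution: /d/ → /ŋ/, giving /ŋhuʔ/.
Under (C)V(N), the unsyllabifiable consonants are /ŋ/, /ʔ/ (only a nasal (/m/, /n/, or /ŋ/) is licensed in coda position; onsets are limited to one consonant).
Inserting the epenthetic vowel yields /ŋ/ → /ŋu/, /ʔ/ → /ʔu/.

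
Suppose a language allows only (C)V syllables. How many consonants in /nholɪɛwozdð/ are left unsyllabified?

Syllabifying with onset maximization leaves /n/, /z/, /d/, /ð/ stranded (no codas are permitted; onsets are limited to one consonant).

4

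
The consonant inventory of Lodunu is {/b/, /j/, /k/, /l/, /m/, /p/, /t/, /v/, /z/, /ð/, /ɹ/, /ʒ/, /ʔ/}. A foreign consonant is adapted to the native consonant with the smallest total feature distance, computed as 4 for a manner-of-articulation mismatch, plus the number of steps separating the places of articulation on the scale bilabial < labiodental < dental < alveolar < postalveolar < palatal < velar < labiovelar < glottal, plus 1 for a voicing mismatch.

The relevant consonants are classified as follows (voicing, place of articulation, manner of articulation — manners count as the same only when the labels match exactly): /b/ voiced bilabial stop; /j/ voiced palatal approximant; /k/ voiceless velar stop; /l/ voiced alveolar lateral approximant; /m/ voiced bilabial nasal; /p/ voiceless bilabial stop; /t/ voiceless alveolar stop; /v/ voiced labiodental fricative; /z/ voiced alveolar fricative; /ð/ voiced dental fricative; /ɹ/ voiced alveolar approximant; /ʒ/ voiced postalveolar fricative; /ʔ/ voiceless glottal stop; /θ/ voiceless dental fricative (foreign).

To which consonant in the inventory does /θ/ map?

/ð/ is closest: same manner (fricative), place distance 0 (dental→dental), voicing differs (+1); total 1. Next closest is /v/ at distance 2.

ð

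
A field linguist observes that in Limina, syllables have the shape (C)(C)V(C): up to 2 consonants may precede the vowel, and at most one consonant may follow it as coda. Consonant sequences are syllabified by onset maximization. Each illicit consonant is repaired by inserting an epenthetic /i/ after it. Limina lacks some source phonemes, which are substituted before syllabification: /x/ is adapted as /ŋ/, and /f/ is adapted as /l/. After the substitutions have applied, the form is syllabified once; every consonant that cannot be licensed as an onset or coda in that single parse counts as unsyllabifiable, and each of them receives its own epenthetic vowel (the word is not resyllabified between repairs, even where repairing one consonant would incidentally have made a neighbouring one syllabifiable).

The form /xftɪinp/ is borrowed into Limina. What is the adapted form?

ŋiltɪinpi

Substitution: /x/ → /ŋ/, /f/ → /l/, giving /ŋltɪinp/.
Syllabifying with onset maximization leaves /ŋ/, /p/ stranded (at most one coda consonant is licensed; onsets may contain at most 2 consonants).
Inserting the epenthetic vowel yields /ŋ/ → /ŋi/, /p/ → /pi/.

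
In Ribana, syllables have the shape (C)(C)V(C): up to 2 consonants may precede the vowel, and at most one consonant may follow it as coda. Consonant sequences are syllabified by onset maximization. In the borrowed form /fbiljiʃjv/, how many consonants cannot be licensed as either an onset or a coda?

Under (C)(C)V(C), the unsyllabifiable consonants are /j/, /v/ (at most one coda consonant is licensed; onsets may contain at most 2 consonants).

2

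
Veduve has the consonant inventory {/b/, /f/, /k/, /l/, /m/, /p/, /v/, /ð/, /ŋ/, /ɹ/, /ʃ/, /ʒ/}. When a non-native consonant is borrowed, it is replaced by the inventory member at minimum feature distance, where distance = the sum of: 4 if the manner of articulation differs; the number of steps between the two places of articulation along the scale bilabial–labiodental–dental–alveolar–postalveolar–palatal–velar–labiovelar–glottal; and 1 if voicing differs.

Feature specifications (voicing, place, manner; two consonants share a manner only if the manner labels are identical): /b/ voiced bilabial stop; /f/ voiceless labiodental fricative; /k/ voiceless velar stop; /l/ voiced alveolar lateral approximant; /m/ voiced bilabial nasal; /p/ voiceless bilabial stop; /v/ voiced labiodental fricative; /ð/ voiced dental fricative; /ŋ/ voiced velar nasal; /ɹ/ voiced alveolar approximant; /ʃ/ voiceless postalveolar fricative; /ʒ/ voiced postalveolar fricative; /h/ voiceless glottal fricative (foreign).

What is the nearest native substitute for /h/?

/ʃ/ is closest: same manner (fricative), place distance 4 (glottal→postalveolar), same voicing; total 4. Next closest is /ʒ/ at distance 5.

ʃ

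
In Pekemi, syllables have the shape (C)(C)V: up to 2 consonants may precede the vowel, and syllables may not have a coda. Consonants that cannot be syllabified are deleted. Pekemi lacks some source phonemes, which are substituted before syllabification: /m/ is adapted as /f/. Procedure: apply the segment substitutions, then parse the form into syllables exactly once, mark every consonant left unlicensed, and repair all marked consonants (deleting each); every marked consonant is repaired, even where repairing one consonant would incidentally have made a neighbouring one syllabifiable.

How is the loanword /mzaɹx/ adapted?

fza

Substitution: /m/ → /f/, giving /fzaɹx/.
Syllabifying with onset maximization leaves /ɹ/, /x/ stranded (no codas are permitted; onsets may contain at most 2 consonants).
Each unlicensed consonant is deleted: /ɹ/, /x/.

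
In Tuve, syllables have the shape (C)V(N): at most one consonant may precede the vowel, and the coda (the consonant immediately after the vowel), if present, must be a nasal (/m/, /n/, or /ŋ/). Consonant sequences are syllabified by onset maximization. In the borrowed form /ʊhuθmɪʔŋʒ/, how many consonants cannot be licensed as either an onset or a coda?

4

The consonants /θ/, /ʔ/, /ŋ/, /ʒ/ cannot be parsed into a legal (C)V(N) syllable (only a nasal (/m/, /n/, or /ŋ/) is licensed in coda position; onsets are limited to one consonant).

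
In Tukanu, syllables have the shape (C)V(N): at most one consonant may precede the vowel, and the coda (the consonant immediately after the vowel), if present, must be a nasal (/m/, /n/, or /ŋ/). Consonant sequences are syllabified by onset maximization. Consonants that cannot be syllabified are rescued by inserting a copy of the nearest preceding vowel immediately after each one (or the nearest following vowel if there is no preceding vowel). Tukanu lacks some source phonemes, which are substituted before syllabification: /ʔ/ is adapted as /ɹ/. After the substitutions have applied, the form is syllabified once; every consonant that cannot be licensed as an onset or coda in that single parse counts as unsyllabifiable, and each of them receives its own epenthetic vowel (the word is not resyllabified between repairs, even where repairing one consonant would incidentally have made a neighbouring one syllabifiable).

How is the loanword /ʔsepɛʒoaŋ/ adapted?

ɹesepɛʒoaŋ

Substitution: /ʔ/ → /ɹ/, giving /ɹsepɛʒoaŋ/.
Syllabifying with onset maximization leaves /ɹ/ stranded (only a nasal (/m/, /n/, or /ŋ/) is licensed in coda position; onsets are limited to one consonant).
Epenthesis after each stranded consonant: /ɹ/ → /ɹe/.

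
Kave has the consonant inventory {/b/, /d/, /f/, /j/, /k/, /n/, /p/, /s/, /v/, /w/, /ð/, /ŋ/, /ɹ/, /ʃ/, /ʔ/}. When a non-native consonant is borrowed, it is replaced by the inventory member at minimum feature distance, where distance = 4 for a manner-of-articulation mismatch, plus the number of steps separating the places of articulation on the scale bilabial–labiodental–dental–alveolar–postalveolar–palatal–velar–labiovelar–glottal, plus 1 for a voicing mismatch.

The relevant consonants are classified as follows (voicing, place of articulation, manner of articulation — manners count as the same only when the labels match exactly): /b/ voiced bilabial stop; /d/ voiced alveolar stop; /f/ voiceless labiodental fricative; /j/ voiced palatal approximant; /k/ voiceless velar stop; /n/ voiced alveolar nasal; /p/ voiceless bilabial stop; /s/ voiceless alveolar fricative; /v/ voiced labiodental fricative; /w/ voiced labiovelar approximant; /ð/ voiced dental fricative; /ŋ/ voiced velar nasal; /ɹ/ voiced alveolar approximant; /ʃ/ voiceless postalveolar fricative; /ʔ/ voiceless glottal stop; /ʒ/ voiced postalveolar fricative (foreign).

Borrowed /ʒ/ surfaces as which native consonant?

/ʃ/ is closest: same manner (fricative), place distance 0 (postalveolar→postalveolar), voicing differs (+1); total 1. Next closest is /s/ at distance 2.

ʃ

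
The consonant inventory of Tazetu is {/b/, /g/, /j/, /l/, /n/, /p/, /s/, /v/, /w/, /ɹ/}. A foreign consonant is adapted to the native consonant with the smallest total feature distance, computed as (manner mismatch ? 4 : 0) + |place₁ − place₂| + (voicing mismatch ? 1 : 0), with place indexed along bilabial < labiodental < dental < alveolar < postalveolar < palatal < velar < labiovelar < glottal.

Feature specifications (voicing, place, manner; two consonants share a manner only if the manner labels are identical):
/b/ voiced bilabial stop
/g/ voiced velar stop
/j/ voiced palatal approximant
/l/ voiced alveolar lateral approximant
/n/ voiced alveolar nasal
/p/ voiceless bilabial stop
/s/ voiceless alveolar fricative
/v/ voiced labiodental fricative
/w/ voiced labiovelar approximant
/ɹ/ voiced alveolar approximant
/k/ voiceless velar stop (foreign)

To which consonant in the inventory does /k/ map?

g

/g/ is closest: same manner (stop), place distance 0 (velar→velar), voicing differs (+1); total 1. Next closest is /j/ at distance 6.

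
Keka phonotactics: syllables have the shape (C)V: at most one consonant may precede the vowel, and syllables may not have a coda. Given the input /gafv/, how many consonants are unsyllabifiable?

Syllabifying with onset maximization leaves /f/, /v/ stranded (no codas are permitted; onsets are limited to one consonant).

2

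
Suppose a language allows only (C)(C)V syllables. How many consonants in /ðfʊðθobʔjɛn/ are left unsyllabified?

Syllabifying with onset maximization leaves /b/, /n/ stranded (no codas are permitted; onsets may contain at most 2 consonants).

2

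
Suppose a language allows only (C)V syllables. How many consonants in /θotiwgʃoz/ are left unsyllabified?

The consonants /w/, /g/, /z/ cannot be parsed into a legal (C)V syllable (no codas are permitted; onsets are limited to one consonant).

3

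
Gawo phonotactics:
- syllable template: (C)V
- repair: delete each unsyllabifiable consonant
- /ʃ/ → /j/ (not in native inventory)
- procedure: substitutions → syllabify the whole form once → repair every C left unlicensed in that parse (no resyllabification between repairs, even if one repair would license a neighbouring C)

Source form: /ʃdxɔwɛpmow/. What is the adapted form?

Substitution: /ʃ/ → /j/, giving /jdxɔwɛpmow/.
Under (C)V, the unsyllabifiable consonants are /j/, /d/, /p/, /w/ (no codas are permitted; onsets are limited to one consonant).
Deletion applies to /j/, /d/, /p/, /w/.

xɔwɛmo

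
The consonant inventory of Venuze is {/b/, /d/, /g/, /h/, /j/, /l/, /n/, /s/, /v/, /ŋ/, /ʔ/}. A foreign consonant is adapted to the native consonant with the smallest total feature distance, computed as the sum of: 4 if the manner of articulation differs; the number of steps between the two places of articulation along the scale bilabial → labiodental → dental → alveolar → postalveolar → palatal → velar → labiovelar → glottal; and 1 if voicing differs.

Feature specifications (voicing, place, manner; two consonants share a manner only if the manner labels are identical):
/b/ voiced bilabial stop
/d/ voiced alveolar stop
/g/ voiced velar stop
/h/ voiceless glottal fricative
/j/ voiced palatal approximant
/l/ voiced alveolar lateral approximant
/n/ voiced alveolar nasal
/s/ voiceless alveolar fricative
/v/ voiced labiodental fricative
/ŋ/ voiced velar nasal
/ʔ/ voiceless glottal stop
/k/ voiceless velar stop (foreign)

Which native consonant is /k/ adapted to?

/g/ is closest: same manner (stop), place distance 0 (velar→velar), voicing differs (+1); total 1. Next closest is /ʔ/ at distance 2.

g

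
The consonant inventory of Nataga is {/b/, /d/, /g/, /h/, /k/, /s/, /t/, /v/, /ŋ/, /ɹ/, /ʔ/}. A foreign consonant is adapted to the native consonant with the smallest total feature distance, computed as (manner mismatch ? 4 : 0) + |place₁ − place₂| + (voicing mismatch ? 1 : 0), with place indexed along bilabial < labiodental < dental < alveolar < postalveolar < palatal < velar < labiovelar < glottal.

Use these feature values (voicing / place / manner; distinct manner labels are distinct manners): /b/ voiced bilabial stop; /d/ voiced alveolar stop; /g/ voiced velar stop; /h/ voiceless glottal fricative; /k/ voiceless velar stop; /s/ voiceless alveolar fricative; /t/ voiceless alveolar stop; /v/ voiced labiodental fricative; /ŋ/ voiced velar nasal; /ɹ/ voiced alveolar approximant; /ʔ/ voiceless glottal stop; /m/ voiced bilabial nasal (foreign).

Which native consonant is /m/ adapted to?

b

/b/ is closest: manner differs (nasal→stop, +4), place distance 0 (bilabial→bilabial), same voicing; total 4. Next closest is /v/ at distance 5.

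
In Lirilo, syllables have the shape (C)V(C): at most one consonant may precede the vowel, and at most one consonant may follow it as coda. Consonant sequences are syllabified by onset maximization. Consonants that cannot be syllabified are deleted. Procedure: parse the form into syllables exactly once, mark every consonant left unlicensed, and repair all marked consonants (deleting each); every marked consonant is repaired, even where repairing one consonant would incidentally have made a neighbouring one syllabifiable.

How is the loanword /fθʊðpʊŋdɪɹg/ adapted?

θʊðpʊŋdɪɹ

The consonants /f/, /g/ cannot be parsed into a legal (C)V(C) syllable (at most one coda consonant is licensed; onsets are limited to one consonant).
Deletion applies to /f/, /g/.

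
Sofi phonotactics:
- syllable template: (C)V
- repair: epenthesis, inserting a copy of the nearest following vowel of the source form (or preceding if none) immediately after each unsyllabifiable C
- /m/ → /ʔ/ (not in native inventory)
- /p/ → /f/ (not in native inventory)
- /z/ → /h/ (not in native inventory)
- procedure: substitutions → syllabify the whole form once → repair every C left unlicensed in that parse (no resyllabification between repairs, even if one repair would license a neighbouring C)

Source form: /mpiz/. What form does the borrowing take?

ʔifihi

Substitution: /m/ → /ʔ/, /p/ → /f/, /z/ → /h/, giving /ʔfih/.
Syllabifying with onset maximization leaves /ʔ/, /h/ stranded (no codas are permitted; onsets are limited to one consonant).
Each unlicensed consonant becomes the onset of a new syllable: /ʔ/ → /ʔi/, /h/ → /hi/.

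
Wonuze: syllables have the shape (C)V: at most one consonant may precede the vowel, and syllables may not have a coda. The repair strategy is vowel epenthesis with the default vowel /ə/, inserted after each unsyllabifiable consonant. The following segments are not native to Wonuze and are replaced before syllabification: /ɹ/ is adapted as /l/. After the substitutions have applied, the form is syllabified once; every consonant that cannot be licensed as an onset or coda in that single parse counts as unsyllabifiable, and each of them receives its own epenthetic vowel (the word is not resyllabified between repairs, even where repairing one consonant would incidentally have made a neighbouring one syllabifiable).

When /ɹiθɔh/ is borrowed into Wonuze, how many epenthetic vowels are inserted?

1

After substitution the input is /liθɔh/.
The unsyllabifiable consonants are /h/; each receives one epenthetic vowel.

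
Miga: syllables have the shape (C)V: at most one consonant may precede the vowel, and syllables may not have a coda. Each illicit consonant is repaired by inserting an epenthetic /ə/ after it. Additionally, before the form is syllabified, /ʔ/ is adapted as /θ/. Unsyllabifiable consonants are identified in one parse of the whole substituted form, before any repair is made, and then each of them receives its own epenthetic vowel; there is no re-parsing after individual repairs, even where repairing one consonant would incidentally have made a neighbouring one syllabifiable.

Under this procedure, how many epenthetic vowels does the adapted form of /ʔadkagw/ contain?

After substitution the input is /θadkagw/.
The unsyllabifiable consonants are /d/, /g/, /w/; each receives one epenthetic vowel.

3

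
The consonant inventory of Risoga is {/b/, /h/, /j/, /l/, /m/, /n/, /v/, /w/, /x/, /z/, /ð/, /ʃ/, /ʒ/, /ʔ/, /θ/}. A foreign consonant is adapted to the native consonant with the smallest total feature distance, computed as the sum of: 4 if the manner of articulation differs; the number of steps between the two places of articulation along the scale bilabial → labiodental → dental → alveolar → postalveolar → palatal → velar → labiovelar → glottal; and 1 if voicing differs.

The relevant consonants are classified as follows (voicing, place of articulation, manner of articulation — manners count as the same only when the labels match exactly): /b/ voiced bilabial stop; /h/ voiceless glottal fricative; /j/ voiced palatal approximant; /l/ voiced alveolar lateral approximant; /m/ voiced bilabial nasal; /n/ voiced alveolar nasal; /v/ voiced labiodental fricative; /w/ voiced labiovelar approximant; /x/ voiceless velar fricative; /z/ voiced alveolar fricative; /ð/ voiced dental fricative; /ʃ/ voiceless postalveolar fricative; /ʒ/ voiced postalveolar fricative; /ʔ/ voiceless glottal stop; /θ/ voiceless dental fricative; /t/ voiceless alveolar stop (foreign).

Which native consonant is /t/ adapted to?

/b/ is closest: same manner (stop), place distance 3 (alveolar→bilabial), voicing differs (+1); total 4. Next closest is /l/ at distance 5.

b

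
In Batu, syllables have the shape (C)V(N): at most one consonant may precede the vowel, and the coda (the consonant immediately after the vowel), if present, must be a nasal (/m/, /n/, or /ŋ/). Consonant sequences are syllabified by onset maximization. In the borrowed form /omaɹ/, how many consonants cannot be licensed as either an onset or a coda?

The consonants /ɹ/ cannot be parsed into a legal (C)V(N) syllable (only a nasal (/m/, /n/, or /ŋ/) is licensed in coda position; onsets are limited to one consonant).

1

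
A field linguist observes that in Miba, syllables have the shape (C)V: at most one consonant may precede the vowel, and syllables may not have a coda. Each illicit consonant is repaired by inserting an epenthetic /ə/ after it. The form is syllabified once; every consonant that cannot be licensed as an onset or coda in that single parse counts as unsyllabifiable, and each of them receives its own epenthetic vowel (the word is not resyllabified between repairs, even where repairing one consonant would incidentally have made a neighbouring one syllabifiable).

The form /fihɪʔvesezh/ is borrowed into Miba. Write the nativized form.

Syllabifying with onset maximization leaves /ʔ/, /z/, /h/ stranded (no codas are permitted; onsets are limited to one consonant).
Epenthesis after each stranded consonant: /ʔ/ → /ʔə/, /z/ → /zə/, /h/ → /hə/.

fihɪʔəvesezəhə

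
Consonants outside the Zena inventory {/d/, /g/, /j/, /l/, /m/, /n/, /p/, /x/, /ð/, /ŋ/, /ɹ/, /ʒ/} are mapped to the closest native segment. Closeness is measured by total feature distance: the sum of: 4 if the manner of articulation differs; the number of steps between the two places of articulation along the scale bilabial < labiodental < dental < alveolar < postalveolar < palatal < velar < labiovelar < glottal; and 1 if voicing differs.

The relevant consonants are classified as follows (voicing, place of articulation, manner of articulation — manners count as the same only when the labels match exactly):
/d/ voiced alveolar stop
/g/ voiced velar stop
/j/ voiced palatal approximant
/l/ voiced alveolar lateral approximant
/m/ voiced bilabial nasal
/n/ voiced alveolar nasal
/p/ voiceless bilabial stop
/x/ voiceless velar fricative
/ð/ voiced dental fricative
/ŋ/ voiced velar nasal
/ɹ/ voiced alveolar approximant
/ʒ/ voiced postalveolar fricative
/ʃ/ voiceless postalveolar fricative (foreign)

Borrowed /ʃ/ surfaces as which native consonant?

/ʒ/ is closest: same manner (fricative), place distance 0 (postalveolar→postalveolar), voicing differs (+1); total 1. Next closest is /x/ at distance 2.

ʒ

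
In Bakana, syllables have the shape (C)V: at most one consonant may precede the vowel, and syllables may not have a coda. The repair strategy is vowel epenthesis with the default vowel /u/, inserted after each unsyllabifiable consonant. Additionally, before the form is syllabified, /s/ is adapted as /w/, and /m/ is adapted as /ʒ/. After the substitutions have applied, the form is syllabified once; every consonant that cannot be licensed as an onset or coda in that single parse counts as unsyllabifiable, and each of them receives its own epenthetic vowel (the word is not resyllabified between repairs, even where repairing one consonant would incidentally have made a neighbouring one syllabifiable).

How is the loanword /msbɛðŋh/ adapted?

ʒuwubɛðuŋuhu

Substitution: /m/ → /ʒ/, /s/ → /w/, giving /ʒwbɛðŋh/.
The consonants /ʒ/, /w/, /ð/, /ŋ/, /h/ cannot be parsed into a legal (C)V syllable (no codas are permitted; onsets are limited to one consonant).
Epenthesis after each stranded consonant: /ʒ/ → /ʒu/, /w/ → /wu/, /ð/ → /ðu/, /ŋ/ → /ŋu/, /h/ → /hu/.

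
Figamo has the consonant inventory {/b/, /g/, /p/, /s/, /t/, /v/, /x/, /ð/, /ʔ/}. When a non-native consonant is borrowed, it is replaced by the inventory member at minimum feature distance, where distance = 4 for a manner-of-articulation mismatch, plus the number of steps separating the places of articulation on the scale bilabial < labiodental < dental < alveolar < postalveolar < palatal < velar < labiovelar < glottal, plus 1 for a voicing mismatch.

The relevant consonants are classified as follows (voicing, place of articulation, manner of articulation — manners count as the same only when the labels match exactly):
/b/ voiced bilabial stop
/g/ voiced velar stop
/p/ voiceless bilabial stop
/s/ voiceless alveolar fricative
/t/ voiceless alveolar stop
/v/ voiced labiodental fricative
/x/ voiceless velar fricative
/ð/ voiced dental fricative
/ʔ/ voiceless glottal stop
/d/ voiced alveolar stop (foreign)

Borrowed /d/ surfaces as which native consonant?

t

/t/ is closest: same manner (stop), place distance 0 (alveolar→alveolar), voicing differs (+1); total 1. Next closest is /b/ at distance 3.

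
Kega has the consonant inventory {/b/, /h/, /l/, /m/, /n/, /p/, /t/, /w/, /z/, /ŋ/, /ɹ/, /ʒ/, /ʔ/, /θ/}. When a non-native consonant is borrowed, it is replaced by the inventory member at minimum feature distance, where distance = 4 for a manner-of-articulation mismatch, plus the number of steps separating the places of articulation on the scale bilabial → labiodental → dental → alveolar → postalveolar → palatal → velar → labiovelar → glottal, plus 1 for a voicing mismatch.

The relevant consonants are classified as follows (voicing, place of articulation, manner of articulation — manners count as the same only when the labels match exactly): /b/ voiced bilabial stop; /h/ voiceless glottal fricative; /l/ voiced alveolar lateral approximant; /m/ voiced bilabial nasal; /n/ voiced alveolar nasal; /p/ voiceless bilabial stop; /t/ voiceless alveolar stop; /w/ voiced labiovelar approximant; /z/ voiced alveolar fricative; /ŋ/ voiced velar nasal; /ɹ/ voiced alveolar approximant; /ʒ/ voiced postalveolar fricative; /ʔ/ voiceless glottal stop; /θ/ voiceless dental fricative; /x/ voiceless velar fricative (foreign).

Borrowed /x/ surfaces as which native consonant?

h

/h/ is closest: same manner (fricative), place distance 2 (velar→glottal), same voicing; total 2. Next closest is /ʒ/ at distance 3.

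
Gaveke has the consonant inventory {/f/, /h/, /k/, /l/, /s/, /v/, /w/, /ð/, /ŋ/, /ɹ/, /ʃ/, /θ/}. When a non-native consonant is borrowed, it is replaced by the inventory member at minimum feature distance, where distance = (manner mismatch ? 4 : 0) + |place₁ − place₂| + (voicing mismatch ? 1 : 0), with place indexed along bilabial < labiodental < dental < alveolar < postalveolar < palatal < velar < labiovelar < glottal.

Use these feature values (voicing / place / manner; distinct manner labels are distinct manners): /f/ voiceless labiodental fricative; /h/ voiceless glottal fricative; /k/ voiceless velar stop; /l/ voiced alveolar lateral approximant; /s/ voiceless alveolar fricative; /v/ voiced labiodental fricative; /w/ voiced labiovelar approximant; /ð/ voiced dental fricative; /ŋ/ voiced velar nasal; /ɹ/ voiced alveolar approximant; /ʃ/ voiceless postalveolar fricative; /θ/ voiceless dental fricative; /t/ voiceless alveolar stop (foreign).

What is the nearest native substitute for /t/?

k

/k/ is closest: same manner (stop), place distance 3 (alveolar→velar), same voicing; total 3. Next closest is /s/ at distance 4.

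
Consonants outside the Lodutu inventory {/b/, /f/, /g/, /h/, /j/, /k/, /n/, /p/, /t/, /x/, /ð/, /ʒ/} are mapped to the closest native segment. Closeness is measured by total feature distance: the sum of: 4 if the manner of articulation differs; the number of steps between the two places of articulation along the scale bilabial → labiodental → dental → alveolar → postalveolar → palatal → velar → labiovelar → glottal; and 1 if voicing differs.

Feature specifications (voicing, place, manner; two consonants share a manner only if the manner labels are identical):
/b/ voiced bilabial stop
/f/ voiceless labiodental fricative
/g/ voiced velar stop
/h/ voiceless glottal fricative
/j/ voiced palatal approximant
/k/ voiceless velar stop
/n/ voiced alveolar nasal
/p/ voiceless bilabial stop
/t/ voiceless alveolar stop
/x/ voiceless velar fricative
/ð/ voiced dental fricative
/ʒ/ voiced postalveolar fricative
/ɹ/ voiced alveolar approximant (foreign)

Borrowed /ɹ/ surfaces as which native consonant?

j

/j/ is closest: same manner (approximant), place distance 2 (alveolar→palatal), same voicing; total 2. Next closest is /n/ at distance 4.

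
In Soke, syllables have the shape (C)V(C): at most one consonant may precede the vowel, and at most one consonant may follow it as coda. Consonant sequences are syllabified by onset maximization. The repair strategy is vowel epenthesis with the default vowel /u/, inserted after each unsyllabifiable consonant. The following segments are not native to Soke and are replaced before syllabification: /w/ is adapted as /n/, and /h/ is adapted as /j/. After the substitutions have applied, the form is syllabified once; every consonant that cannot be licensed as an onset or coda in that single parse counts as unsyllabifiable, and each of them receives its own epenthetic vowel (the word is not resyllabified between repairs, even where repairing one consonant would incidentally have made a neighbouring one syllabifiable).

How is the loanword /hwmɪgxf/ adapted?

Substitution: /h/ → /j/, /w/ → /n/, giving /jnmɪgxf/.
Syllabifying with onset maximization leaves /j/, /n/, /x/, /f/ stranded (at most one coda consonant is licensed; onsets are limited to one consonant).
Inserting the epenthetic vowel yields /j/ → /ju/, /n/ → /nu/, /x/ → /xu/, /f/ → /fu/.

junumɪgxufu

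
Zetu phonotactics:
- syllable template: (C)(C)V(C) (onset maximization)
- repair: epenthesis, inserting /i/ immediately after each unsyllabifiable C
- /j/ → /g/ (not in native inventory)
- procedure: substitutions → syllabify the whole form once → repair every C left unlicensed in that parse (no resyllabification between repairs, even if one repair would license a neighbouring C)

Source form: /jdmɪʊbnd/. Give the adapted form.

Substitution: /j/ → /g/, giving /gdmɪʊbnd/.
The consonants /g/, /n/, /d/ cannot be parsed into a legal (C)(C)V(C) syllable (at most one coda consonant is licensed; onsets may contain at most 2 consonants).
Each unlicensed consonant becomes the onset of a new syllable: /g/ → /gi/, /n/ → /ni/, /d/ → /di/.

gidmɪʊbnidi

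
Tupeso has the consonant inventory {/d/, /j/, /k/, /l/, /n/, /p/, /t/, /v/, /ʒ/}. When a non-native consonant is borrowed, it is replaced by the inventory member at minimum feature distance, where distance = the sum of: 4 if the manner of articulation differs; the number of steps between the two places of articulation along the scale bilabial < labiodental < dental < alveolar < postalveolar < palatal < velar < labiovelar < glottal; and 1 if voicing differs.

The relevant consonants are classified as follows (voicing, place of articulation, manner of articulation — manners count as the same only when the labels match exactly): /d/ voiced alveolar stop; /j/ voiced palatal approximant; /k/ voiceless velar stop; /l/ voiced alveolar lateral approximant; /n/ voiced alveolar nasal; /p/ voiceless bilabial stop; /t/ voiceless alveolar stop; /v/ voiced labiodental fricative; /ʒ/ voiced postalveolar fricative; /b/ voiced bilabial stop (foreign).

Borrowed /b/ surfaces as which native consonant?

p

/p/ is closest: same manner (stop), place distance 0 (bilabial→bilabial), voicing differs (+1); total 1. Next closest is /d/ at distance 3.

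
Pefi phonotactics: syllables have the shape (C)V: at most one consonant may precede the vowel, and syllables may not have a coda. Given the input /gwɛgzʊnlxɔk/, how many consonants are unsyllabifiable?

The consonants /g/, /g/, /n/, /l/, /k/ cannot be parsed into a legal (C)V syllable (no codas are permitted; onsets are limited to one consonant).

5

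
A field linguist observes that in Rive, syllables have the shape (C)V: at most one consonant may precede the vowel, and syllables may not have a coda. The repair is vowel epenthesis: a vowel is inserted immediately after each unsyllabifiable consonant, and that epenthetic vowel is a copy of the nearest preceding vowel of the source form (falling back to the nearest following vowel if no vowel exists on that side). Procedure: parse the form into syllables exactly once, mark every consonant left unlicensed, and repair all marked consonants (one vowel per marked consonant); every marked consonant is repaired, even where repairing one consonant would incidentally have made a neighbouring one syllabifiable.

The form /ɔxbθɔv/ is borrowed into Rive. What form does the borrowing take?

ɔxɔbɔθɔvɔ

The consonants /x/, /b/, /v/ cannot be parsed into a legal (C)V syllable (no codas are permitted; onsets are limited to one consonant).
Each unlicensed consonant becomes the onset of a new syllable: /x/ → /xɔ/, /b/ → /bɔ/, /v/ → /vɔ/.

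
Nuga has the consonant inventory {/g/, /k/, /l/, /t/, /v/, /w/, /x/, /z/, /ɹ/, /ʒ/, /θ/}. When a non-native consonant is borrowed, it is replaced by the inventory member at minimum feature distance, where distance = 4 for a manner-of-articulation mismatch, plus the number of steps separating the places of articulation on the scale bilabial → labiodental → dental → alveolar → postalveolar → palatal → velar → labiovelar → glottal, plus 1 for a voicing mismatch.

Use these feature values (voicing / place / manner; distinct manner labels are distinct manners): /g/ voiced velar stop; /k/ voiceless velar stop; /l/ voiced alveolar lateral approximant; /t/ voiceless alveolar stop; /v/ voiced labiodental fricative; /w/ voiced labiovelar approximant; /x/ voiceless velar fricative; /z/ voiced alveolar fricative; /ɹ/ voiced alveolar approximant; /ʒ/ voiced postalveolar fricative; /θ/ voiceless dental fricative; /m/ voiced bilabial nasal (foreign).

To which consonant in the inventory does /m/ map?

v

/v/ is closest: manner differs (nasal→fricative, +4), place distance 1 (bilabial→labiodental), same voicing; total 5. Next closest is /l/ at distance 7.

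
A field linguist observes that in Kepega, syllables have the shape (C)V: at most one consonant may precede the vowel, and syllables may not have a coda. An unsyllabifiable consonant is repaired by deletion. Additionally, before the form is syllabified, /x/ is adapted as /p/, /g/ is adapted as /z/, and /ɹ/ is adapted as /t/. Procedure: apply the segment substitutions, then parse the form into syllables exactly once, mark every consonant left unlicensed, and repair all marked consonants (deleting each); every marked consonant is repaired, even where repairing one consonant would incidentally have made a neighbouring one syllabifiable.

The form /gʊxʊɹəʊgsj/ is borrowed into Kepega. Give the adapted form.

zʊpʊtəʊ

Substitution: /g/ → /z/, /x/ → /p/, /ɹ/ → /t/, giving /zʊpʊtəʊzsj/.
Under (C)V, the unsyllabifiable consonants are /z/, /s/, /j/ (no codas are permitted; onsets are limited to one consonant).
Deleting the stranded consonants removes /z/, /s/, /j/.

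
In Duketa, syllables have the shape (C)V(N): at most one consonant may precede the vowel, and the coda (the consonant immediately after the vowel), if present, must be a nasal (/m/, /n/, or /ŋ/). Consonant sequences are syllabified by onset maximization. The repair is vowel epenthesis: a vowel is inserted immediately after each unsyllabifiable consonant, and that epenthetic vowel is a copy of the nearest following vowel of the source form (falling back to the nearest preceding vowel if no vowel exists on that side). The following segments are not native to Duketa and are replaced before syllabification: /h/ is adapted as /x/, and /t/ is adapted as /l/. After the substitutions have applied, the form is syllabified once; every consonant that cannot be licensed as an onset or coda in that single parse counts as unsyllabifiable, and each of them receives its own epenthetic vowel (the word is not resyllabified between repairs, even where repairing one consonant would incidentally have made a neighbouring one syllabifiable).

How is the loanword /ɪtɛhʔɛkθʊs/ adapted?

ɪlɛxɛʔɛkʊθʊsʊ

Substitution: /t/ → /l/, /h/ → /x/, giving /ɪlɛxʔɛkθʊs/.
Under (C)V(N), the unsyllabifiable consonants are /x/, /k/, /s/ (only a nasal (/m/, /n/, or /ŋ/) is licensed in coda position; onsets are limited to one consonant).
Each unlicensed consonant becomes the onset of a new syllable: /x/ → /xɛ/, /k/ → /kʊ/, /s/ → /sʊ/.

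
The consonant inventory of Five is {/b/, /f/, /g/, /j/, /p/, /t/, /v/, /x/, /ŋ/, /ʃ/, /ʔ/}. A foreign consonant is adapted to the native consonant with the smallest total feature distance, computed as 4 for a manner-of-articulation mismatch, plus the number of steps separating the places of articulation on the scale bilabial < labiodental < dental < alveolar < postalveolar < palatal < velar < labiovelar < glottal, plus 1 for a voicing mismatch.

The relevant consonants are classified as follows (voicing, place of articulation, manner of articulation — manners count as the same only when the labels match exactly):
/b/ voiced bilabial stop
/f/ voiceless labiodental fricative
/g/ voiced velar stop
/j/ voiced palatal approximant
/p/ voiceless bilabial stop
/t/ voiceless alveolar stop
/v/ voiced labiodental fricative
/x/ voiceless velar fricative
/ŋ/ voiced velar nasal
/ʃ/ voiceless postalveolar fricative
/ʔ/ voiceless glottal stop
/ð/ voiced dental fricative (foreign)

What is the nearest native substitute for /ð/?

/v/ is closest: same manner (fricative), place distance 1 (dental→labiodental), same voicing; total 1. Next closest is /f/ at distance 2.

v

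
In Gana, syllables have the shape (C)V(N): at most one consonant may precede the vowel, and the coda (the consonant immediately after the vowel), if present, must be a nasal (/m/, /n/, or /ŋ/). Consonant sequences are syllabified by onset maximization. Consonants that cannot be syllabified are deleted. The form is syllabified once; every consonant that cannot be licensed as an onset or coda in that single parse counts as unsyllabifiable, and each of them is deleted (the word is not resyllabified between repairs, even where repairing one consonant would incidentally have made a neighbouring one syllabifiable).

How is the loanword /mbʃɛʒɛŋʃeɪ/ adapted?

Syllabifying with onset maximization leaves /m/, /b/ stranded (only a nasal (/m/, /n/, or /ŋ/) is licensed in coda position; onsets are limited to one consonant).
Deletion applies to /m/, /b/.

ʃɛʒɛŋʃeɪ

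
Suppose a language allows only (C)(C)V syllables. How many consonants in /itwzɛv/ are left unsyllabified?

2

Syllabifying with onset maximization leaves /t/, /v/ stranded (no codas are permitted; onsets may contain at most 2 consonants).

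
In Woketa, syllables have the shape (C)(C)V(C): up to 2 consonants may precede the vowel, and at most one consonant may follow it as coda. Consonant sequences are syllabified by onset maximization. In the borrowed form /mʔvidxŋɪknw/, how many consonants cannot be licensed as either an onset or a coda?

The consonants /m/, /n/, /w/ cannot be parsed into a legal (C)(C)V(C) syllable (at most one coda consonant is licensed; onsets may contain at most 2 consonants).

3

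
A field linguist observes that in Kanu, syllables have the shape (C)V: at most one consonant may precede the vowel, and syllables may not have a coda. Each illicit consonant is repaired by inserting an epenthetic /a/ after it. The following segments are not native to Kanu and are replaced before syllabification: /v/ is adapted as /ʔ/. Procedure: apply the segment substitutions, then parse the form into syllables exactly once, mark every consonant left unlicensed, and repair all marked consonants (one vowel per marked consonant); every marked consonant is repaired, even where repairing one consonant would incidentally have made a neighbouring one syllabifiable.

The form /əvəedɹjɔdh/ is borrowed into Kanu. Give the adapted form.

əʔəedaɹajɔdaha

Substitution: /v/ → /ʔ/, giving /əʔəedɹjɔdh/.
Under (C)V, the unsyllabifiable consonants are /d/, /ɹ/, /d/, /h/ (no codas are permitted; onsets are limited to one consonant).
Each unlicensed consonant becomes the onset of a new syllable: /d/ → /da/, /ɹ/ → /ɹa/, /d/ → /da/, /h/ → /ha/.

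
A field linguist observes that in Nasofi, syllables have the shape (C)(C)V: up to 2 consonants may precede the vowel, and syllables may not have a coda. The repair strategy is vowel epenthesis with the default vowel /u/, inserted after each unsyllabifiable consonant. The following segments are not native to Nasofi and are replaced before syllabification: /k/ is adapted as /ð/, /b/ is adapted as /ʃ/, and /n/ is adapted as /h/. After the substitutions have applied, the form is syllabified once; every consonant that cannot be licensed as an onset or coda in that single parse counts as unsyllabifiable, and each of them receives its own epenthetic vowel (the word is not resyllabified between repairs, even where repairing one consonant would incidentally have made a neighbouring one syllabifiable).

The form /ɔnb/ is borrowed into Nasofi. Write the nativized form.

Substitution: /n/ → /h/, /b/ → /ʃ/, giving /ɔhʃ/.
The consonants /h/, /ʃ/ cannot be parsed into a legal (C)(C)V syllable (no codas are permitted; onsets may contain at most 2 consonants).
Inserting the epenthetic vowel yields /h/ → /hu/, /ʃ/ → /ʃu/.

ɔhuʃu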